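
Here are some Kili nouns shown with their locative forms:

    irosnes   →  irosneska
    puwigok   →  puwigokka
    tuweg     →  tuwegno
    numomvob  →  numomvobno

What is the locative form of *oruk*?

Looking at the final consonant of each stem: -ka when the stem ends in a voiceless consonant (*irosnes*, *puwigok*); -no when the stem ends in a voiced consonant (*tuweg*, *numomvob*).
Since the final consonant of *oruk* is /k/ (voiceless), it takes -ka, giving *orukka*.

orukka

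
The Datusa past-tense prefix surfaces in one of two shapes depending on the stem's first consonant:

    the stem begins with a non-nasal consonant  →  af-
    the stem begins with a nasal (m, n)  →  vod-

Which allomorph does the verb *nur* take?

vod-

*nur*: first consonant = /n/, a nasal → vod-.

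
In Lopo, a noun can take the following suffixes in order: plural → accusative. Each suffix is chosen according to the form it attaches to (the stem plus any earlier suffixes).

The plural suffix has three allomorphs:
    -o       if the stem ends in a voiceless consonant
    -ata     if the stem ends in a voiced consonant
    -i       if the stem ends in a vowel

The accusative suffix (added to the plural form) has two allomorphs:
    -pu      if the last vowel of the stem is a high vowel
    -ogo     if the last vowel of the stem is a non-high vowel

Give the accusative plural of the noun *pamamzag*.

pamamzagataogo

Since the final sound of *pamamzag* is /g/ (a voiced consonant), it takes -ata, giving *pamamzagata*.
Since the last vowel of the plural form *pamamzagata* is /a/ (a non-high vowel), it takes -ogo, giving *pamamzagataogo*.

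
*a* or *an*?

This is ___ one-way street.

a

The indefinite article is chosen by the initial *sound* of the following word, not its spelling.
*one-way* begins with the sound /wʌ/ (*one* pronounced /wʌn/) — a consonant sound.
So the article is *a*: This is a one-way street.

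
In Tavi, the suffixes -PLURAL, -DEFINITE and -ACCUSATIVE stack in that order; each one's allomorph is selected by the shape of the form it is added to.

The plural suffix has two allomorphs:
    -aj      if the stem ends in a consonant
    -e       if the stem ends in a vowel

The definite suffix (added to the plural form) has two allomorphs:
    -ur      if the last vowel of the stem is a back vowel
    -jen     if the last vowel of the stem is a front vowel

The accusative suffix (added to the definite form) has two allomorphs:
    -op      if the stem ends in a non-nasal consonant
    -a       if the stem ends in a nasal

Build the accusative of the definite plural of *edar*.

edarajurop

*edar*: final sound = /r/, a consonant → -aj → *edaraj*.
Since the last vowel of the plural form *edaraj* is /a/ (a back vowel), it takes -ur, giving *edarajur*.
The definite form *edarajur*: final consonant = /r/, non-nasal → -op → *edarajurop*.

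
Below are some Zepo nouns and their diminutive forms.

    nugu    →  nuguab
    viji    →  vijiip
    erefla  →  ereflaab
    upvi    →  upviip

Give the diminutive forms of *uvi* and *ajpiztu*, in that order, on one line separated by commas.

uviip, ajpiztuab

Looking at the last vowel of each stem: -ip when the last vowel of the stem is a front vowel (*viji*, *upvi*); -ab when the last vowel of the stem is a back vowel (*nugu*, *erefla*).
Since the last vowel of *uvi* is /i/ (a front vowel), it takes -ip, giving *uviip*.
*ajpiztu* — last vowel /u/ (a back vowel) → -ab → *ajpiztuab*.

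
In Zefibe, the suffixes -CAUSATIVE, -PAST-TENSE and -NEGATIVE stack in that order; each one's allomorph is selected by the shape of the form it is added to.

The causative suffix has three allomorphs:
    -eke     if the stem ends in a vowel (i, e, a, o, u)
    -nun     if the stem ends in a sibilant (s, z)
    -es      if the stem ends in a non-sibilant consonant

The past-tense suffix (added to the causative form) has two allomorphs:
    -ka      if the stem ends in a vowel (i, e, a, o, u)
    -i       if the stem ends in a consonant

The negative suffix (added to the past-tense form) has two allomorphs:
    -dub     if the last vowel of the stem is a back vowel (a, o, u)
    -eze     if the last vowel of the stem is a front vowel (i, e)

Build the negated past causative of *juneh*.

Since the final sound of *juneh* is /h/ (a non-sibilant consonant), it takes -es, giving *junehes*.
The causative form *junehes* — final sound /s/ (a consonant) → -i → *junehesi*.
The past-tense form *junehesi*: last vowel = /i/, a front vowel → -eze → *junehesieze*.

junehesieze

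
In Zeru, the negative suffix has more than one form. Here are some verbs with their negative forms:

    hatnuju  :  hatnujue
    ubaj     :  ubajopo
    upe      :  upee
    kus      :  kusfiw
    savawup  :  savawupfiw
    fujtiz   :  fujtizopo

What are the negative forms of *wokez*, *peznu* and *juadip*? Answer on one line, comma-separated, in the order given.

wokezopo, peznue, juadipfiw

The alternation tracks the final sound of the stem — -fiw when the stem ends in a voiceless consonant (*kus*, *savawup*); -opo when the stem ends in a voiced consonant (*ubaj*, *fujtiz*); -e when the stem ends in a vowel (*hatnuju*, *upe*).
The final sound of *wokez* is /z/, which is a voiced consonant, so the suffix is -opo, giving *wokezopo*.
Since the final sound of *peznu* is /u/ (a vowel), it takes -e, giving *peznue*.
*juadip* — final sound /p/ (a voiceless consonant) → -fiw → *juadipfiw*.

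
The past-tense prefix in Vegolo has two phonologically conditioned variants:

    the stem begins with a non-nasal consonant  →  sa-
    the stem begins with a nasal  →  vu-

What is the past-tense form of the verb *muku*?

*muku*: first consonant = /m/, a nasal → vu- → *vumuku*.

vumuku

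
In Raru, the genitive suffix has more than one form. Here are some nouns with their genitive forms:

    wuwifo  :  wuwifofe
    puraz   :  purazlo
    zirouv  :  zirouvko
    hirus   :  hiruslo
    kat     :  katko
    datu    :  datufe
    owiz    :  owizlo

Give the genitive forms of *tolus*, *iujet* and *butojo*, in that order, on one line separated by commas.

toluslo, iujetko, butojofe

Looking at the final sound of each stem: -lo when the stem ends in a sibilant (*puraz*, *hirus*, *owiz*); -ko when the stem ends in a non-sibilant consonant (*zirouv*, *kat*); -fe when the stem ends in a vowel (*wuwifo*, *datu*).
*tolus* — final sound /s/ (a sibilant) → -lo → *toluslo*.
Since the final sound of *iujet* is /t/ (a non-sibilant consonant), it takes -ko, giving *iujetko*.
*butojo*: final sound = /o/, a vowel → -fe → *butojofe*.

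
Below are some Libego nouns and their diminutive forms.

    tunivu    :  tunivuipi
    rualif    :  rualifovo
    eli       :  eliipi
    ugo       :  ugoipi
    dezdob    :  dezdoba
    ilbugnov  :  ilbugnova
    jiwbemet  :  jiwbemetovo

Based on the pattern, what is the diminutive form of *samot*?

samotovo

The suffix is conditioned by the final sound: -ovo when the stem ends in a voiceless consonant (*rualif*, *jiwbemet*); -a when the stem ends in a voiced consonant (*dezdob*, *ilbugnov*); -ipi when the stem ends in a vowel (*tunivu*, *eli*, *ugo*).
Since the final sound of *samot* is /t/ (a voiceless consonant), it takes -ovo, giving *samotovo*.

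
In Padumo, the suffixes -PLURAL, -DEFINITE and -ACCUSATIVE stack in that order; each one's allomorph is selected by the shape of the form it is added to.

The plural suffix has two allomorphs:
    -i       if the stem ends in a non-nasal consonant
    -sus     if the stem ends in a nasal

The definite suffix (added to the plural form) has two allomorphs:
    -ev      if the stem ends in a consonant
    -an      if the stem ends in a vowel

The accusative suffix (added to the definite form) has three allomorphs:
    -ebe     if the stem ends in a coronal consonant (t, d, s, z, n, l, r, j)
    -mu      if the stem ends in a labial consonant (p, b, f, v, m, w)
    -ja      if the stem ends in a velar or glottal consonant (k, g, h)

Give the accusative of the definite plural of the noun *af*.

*af*: final consonant = /f/, non-nasal → -i → *afi*.
The plural form *afi*: final sound = /i/, a vowel → -an → *afian*.
The definite form *afian* — final consonant /n/ (coronal) → -ebe → *afianebe*.

afianebe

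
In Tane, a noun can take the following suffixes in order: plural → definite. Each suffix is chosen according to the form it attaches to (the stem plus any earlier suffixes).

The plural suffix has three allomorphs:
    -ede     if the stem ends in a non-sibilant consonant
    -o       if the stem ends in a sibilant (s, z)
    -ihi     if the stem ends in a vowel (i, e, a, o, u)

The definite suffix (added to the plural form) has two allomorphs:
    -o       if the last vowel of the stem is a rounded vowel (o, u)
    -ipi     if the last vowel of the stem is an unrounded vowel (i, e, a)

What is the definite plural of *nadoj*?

The final sound of *nadoj* is /j/, which is a non-sibilant consonant, so the plural suffix is -ede, giving *nadojede*.
The plural form *nadojede*: last vowel = /e/, an unrounded vowel → -ipi → *nadojedeipi*.

nadojedeipi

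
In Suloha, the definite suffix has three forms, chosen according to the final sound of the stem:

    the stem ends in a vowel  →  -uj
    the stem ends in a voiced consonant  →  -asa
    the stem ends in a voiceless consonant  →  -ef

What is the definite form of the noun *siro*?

Since the final sound of *siro* is /o/ (a vowel), it takes -uj, giving *sirouj*.

sirouj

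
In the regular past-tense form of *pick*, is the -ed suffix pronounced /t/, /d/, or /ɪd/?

The stem *pick* ends in a voiceless consonant other than /t/.
The -ed suffix is realized as /ɪd/ after /t, d/; as /t/ after other voiceless consonants; and as /d/ after other voiced sounds.
So -ed on *pick* is pronounced /t/.

/t/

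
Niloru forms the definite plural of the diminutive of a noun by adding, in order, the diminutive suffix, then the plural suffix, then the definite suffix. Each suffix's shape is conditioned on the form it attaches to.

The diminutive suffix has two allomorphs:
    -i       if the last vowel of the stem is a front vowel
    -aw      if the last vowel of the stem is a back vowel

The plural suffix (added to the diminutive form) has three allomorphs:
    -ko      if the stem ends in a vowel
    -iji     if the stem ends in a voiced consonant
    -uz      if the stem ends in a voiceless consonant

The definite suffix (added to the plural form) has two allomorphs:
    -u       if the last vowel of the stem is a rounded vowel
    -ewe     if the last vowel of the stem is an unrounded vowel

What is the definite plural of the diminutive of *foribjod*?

foribjodawijiewe

Since the last vowel of *foribjod* is /o/ (a back vowel), it takes -aw, giving *foribjodaw*.
Since the final sound of the diminutive form *foribjodaw* is /w/ (a voiced consonant), it takes -iji, giving *foribjodawiji*.
The plural form *foribjodawiji* — last vowel /i/ (an unrounded vowel) → -ewe → *foribjodawijiewe*.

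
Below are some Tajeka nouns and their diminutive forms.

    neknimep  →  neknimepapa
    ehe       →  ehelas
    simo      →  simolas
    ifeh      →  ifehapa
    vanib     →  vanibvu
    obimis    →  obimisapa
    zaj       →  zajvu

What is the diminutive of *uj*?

The pattern is voicing of the final sound: -apa when the stem ends in a voiceless consonant (*neknimep*, *ifeh*, *obimis*); -vu when the stem ends in a voiced consonant (*vanib*, *zaj*); -las when the stem ends in a vowel (*ehe*, *simo*).
*uj*: final sound = /j/, a voiced consonant → -vu → *ujvu*.

ujvu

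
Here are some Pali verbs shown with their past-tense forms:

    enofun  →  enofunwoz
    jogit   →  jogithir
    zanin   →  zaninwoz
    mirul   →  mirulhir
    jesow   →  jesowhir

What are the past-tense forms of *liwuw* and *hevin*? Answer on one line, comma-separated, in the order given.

liwuwhir, hevinwoz

The pattern is nasality of the final consonant: -woz when the stem ends in a nasal (*enofun*, *zanin*); -hir when the stem ends in a non-nasal consonant (*jogit*, *mirul*, *jesow*).
The final consonant of *liwuw* is /w/, which is non-nasal, so the suffix is -hir, giving *liwuwhir*.
*hevin* — final consonant /n/ (a nasal) → -woz → *hevinwoz*.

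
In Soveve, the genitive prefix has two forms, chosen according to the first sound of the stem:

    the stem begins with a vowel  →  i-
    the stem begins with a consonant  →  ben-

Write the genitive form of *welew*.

benwelew

*welew*: first sound = /w/, a consonant → ben- → *benwelew*.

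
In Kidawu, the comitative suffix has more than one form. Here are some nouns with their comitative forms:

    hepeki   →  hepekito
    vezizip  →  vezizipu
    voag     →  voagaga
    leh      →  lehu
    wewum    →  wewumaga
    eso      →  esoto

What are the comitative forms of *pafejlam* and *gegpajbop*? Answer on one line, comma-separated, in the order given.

pafejlamaga, gegpajbopu

The pattern is voicing of the final sound: -u when the stem ends in a voiceless consonant (*vezizip*, *leh*); -aga when the stem ends in a voiced consonant (*voag*, *wewum*); -to when the stem ends in a vowel (*hepeki*, *eso*).
*pafejlam* — final sound /m/ (a voiced consonant) → -aga → *pafejlamaga*.
Since the final sound of *gegpajbop* is /p/ (a voiceless consonant), it takes -u, giving *gegpajbopu*.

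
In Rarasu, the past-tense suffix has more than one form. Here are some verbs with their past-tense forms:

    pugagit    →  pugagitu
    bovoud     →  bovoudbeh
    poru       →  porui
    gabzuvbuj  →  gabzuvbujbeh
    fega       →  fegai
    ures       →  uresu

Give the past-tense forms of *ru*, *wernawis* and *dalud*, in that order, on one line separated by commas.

The pattern is voicing of the final sound: -u when the stem ends in a voiceless consonant (*pugagit*, *ures*); -beh when the stem ends in a voiced consonant (*bovoud*, *gabzuvbuj*); -i when the stem ends in a vowel (*poru*, *fega*).
The final sound of *ru* is /u/, which is a vowel, so the suffix is -i, giving *rui*.
Since the final sound of *wernawis* is /s/ (a voiceless consonant), it takes -u, giving *wernawisu*.
Since the final sound of *dalud* is /d/ (a voiced consonant), it takes -beh, giving *daludbeh*.

rui, wernawisu, daludbeh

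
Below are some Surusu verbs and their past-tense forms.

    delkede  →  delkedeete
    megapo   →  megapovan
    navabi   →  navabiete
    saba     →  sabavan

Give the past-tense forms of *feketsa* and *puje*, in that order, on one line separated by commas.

The suffix is conditioned by the last vowel: -ete when the last vowel of the stem is a front vowel (*delkede*, *navabi*); -van when the last vowel of the stem is a back vowel (*megapo*, *saba*).
*feketsa* — last vowel /a/ (a back vowel) → -van → *feketsavan*.
*puje* — last vowel /e/ (a front vowel) → -ete → *pujeete*.

feketsavan, pujeete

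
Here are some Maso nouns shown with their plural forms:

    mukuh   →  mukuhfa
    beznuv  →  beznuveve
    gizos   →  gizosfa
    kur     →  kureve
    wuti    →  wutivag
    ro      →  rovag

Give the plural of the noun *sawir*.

The pattern is voicing of the final sound: -fa when the stem ends in a voiceless consonant (*mukuh*, *gizos*); -eve when the stem ends in a voiced consonant (*beznuv*, *kur*); -vag when the stem ends in a vowel (*wuti*, *ro*).
The final sound of *sawir* is /r/, which is a voiced consonant, so the suffix is -eve, giving *sawireve*.

sawireve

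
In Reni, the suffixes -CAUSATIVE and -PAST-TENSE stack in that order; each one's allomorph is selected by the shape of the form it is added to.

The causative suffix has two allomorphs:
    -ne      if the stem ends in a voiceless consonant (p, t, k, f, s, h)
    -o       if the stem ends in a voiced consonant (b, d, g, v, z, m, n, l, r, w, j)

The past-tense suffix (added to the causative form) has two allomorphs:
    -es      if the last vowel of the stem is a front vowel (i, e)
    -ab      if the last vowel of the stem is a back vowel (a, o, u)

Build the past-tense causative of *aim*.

aimoab

*aim*: final consonant = /m/, voiced → -o → *aimo*.
The causative form *aimo*: last vowel = /o/, a back vowel → -ab → *aimoab*.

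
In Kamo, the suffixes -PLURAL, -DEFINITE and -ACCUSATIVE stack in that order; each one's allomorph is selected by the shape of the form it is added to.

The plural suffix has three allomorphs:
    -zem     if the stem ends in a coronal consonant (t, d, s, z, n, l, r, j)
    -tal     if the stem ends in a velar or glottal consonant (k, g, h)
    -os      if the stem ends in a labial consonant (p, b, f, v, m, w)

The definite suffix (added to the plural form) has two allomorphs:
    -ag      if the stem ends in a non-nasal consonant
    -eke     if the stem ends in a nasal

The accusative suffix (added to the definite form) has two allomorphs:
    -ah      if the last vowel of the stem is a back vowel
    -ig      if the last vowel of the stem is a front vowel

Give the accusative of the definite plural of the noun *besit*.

besitzemekeig

The final consonant of *besit* is /t/, which is coronal, so the plural suffix is -zem, giving *besitzem*.
Since the final consonant of the plural form *besitzem* is /m/ (a nasal), it takes -eke, giving *besitzemeke*.
The last vowel of the definite form *besitzemeke* is /e/, which is a front vowel, so the accusative suffix is -ig, giving *besitzemekeig*.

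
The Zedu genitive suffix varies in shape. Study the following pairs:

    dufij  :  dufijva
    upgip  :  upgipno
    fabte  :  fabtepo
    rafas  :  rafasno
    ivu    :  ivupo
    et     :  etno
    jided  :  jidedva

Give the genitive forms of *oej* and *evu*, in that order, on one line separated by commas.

The pattern is voicing of the final sound: -no when the stem ends in a voiceless consonant (*upgip*, *rafas*, *et*); -va when the stem ends in a voiced consonant (*dufij*, *jided*); -po when the stem ends in a vowel (*fabte*, *ivu*).
The final sound of *oej* is /j/, which is a voiced consonant, so the suffix is -va, giving *oejva*.
The final sound of *evu* is /u/, which is a vowel, so the suffix is -po, giving *evupo*.

oejva, evupo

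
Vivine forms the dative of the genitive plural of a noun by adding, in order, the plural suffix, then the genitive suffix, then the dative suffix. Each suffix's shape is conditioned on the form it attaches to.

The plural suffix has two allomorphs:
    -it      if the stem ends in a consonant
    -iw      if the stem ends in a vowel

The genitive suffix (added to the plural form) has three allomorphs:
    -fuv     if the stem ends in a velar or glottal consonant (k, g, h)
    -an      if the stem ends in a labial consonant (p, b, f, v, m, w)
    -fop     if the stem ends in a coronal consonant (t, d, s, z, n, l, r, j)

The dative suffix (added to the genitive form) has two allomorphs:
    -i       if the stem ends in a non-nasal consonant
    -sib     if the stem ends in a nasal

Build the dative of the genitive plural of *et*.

etitfopi

Since the final sound of *et* is /t/ (a consonant), it takes -it, giving *etit*.
The final consonant of the plural form *etit* is /t/, which is coronal, so the genitive suffix is -fop, giving *etitfop*.
The genitive form *etitfop* — final consonant /p/ (non-nasal) → -i → *etitfopi*.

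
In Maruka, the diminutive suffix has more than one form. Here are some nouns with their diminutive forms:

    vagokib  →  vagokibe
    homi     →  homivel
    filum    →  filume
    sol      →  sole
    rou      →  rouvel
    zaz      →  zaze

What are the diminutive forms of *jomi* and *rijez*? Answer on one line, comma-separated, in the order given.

jomivel, rijeze

The suffix is conditioned by the final sound: -e when the stem ends in a consonant (*vagokib*, *filum*, *sol*, *zaz*); -vel when the stem ends in a vowel (*homi*, *rou*).
*jomi*: final sound = /i/, a vowel → -vel → *jomivel*.
*rijez*: final sound = /z/, a consonant → -e → *rijeze*.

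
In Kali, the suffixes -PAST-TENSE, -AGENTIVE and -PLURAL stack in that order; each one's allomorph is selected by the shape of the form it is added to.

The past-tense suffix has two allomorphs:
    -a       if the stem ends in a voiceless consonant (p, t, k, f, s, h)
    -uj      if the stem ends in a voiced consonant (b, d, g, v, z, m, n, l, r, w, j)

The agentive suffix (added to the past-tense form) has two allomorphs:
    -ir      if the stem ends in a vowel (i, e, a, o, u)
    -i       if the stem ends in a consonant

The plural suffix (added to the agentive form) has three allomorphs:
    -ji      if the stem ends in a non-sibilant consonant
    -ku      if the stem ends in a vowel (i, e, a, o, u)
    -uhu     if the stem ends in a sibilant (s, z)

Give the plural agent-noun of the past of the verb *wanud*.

*wanud*: final consonant = /d/, voiced → -uj → *wanuduj*.
The final sound of the past-tense form *wanuduj* is /j/, which is a consonant, so the agentive suffix is -i, giving *wanuduji*.
The final sound of the agentive form *wanuduji* is /i/, which is a vowel, so the plural suffix is -ku, giving *wanudujiku*.

wanudujiku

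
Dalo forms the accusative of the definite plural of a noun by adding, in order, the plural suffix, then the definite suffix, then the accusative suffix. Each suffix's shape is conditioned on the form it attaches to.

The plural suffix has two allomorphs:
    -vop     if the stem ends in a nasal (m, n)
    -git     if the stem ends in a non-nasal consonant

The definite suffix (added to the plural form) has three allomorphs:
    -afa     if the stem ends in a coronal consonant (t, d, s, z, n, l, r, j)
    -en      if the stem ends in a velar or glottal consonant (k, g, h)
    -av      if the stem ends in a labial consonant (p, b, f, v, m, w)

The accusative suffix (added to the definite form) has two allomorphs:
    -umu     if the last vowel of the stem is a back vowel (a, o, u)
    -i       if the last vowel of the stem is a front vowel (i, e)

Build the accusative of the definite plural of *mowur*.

*mowur*: final consonant = /r/, non-nasal → -git → *mowurgit*.
The plural form *mowurgit* — final consonant /t/ (coronal) → -afa → *mowurgitafa*.
The definite form *mowurgitafa*: last vowel = /a/, a back vowel → -umu → *mowurgitafaumu*.

mowurgitafaumu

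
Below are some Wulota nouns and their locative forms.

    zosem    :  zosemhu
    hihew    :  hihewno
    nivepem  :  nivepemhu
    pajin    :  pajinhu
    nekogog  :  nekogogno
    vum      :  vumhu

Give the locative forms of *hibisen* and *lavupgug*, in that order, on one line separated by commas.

hibisenhu, lavupgugno

The suffix is conditioned by the final consonant: -hu when the stem ends in a nasal (*zosem*, *nivepem*, *pajin*, *vum*); -no when the stem ends in a non-nasal consonant (*hihew*, *nekogog*).
*hibisen*: final consonant = /n/, a nasal → -hu → *hibisenhu*.
*lavupgug* — final consonant /g/ (non-nasal) → -no → *lavupgugno*.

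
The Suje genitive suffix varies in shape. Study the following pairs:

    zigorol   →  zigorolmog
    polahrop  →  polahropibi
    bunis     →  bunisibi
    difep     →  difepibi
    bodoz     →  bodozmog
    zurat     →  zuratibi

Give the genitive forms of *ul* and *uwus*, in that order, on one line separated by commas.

The suffix is conditioned by the final consonant: -ibi when the stem ends in a voiceless consonant (*polahrop*, *bunis*, *difep*, *zurat*); -mog when the stem ends in a voiced consonant (*zigorol*, *bodoz*).
Since the final consonant of *ul* is /l/ (voiced), it takes -mog, giving *ulmog*.
Since the final consonant of *uwus* is /s/ (voiceless), it takes -ibi, giving *uwusibi*.

ulmog, uwusibi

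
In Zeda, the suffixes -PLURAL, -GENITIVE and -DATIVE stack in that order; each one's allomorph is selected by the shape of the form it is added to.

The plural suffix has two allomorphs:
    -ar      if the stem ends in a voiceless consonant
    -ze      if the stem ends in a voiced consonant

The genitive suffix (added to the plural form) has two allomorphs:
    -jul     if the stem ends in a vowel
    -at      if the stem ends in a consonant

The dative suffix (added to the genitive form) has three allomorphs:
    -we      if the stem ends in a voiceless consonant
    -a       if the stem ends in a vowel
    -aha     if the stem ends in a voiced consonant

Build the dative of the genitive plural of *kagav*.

kagavzejulaha

*kagav* — final consonant /v/ (voiced) → -ze → *kagavze*.
Since the final sound of the plural form *kagavze* is /e/ (a vowel), it takes -jul, giving *kagavzejul*.
The final sound of the genitive form *kagavzejul* is /l/, which is a voiced consonant, so the dative suffix is -aha, giving *kagavzejulaha*.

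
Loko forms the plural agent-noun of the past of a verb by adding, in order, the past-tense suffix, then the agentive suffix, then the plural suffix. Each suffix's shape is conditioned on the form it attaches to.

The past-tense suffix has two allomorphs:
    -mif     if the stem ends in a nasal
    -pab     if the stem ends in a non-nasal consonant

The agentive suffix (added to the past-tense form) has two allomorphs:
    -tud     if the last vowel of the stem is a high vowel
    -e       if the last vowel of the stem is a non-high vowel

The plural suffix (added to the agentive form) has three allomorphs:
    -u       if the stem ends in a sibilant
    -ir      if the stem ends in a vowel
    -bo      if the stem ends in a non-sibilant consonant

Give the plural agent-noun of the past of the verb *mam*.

mammiftudbo

*mam* — final consonant /m/ (a nasal) → -mif → *mammif*.
The past-tense form *mammif* — last vowel /i/ (a high vowel) → -tud → *mammiftud*.
Since the final sound of the agentive form *mammiftud* is /d/ (a non-sibilant consonant), it takes -bo, giving *mammiftudbo*.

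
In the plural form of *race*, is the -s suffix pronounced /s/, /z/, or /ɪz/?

The stem *race* ends in a sibilant (/s, z, ʃ, ʒ, tʃ, dʒ/).
The plural suffix surfaces as /ɪz/ after sibilants, /s/ after other voiceless consonants, and /z/ after other voiced sounds.
So the plural -s on *race* is pronounced /ɪz/.

/ɪz/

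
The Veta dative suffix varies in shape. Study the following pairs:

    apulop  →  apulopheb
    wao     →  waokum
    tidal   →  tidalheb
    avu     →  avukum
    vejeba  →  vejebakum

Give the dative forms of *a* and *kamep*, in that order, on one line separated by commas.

The suffix is conditioned by the final sound: -heb when the stem ends in a consonant (*apulop*, *tidal*); -kum when the stem ends in a vowel (*wao*, *avu*, *vejeba*).
*a*: final sound = /a/, a vowel → -kum → *akum*.
*kamep*: final sound = /p/, a consonant → -heb → *kamepheb*.

akum, kamepheb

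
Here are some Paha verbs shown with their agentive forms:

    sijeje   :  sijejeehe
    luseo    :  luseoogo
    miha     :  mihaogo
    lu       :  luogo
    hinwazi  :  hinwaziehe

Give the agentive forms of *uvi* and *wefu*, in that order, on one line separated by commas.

The pattern is front/back vowel harmony: -ehe when the last vowel of the stem is a front vowel (*sijeje*, *hinwazi*); -ogo when the last vowel of the stem is a back vowel (*luseo*, *miha*, *lu*).
The last vowel of *uvi* is /i/, which is a front vowel, so the suffix is -ehe, giving *uviehe*.
Since the last vowel of *wefu* is /u/ (a back vowel), it takes -ogo, giving *wefuogo*.

uviehe, wefuogo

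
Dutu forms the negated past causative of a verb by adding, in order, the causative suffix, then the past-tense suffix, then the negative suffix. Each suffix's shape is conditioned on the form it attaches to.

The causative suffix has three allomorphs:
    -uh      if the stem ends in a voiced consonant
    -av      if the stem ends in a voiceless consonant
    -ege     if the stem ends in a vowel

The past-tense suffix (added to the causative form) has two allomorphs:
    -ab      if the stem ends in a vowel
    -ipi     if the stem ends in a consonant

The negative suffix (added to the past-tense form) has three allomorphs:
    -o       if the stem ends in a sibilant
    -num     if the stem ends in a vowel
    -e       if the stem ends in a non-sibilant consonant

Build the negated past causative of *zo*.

zoegeabe

The final sound of *zo* is /o/, which is a vowel, so the causative suffix is -ege, giving *zoege*.
The causative form *zoege*: final sound = /e/, a vowel → -ab → *zoegeab*.
The past-tense form *zoegeab* — final sound /b/ (a non-sibilant consonant) → -e → *zoegeabe*.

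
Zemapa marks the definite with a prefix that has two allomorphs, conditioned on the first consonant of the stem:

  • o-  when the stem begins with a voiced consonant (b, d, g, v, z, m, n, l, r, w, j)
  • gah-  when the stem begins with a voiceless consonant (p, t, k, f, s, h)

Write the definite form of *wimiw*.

*wimiw*: first consonant = /w/, voiced → o- → *owimiw*.

owimiw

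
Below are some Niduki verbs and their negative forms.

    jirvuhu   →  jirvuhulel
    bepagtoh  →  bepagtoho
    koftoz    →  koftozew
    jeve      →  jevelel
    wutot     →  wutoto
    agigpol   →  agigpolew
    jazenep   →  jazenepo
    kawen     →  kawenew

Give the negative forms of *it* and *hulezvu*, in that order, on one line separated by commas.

ito, hulezvulel

The alternation tracks the final sound of the stem — -o when the stem ends in a voiceless consonant (*bepagtoh*, *wutot*, *jazenep*); -ew when the stem ends in a voiced consonant (*koftoz*, *agigpol*, *kawen*); -lel when the stem ends in a vowel (*jirvuhu*, *jeve*).
*it*: final sound = /t/, a voiceless consonant → -o → *ito*.
The final sound of *hulezvu* is /u/, which is a vowel, so the suffix is -lel, giving *hulezvulel*.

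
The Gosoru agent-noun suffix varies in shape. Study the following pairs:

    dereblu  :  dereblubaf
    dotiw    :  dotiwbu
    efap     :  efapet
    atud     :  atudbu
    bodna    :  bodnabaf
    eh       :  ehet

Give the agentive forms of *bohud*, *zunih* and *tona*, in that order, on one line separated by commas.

bohudbu, zunihet, tonabaf

The suffix is conditioned by the final sound: -et when the stem ends in a voiceless consonant (*efap*, *eh*); -bu when the stem ends in a voiced consonant (*dotiw*, *atud*); -baf when the stem ends in a vowel (*dereblu*, *bodna*).
*bohud* — final sound /d/ (a voiced consonant) → -bu → *bohudbu*.
*zunih* — final sound /h/ (a voiceless consonant) → -et → *zunihet*.
*tona*: final sound = /a/, a vowel → -baf → *tonabaf*.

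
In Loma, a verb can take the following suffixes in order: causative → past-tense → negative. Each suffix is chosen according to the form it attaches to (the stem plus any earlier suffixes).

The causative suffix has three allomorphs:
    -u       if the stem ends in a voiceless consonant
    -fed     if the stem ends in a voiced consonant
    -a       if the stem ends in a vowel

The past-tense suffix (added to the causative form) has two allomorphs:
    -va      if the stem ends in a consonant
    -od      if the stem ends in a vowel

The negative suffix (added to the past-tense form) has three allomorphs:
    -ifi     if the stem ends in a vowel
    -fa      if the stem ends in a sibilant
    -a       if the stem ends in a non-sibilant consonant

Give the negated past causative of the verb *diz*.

dizfedvaifi

*diz* — final sound /z/ (a voiced consonant) → -fed → *dizfed*.
Since the final sound of the causative form *dizfed* is /d/ (a consonant), it takes -va, giving *dizfedva*.
The past-tense form *dizfedva* — final sound /a/ (a vowel) → -ifi → *dizfedvaifi*.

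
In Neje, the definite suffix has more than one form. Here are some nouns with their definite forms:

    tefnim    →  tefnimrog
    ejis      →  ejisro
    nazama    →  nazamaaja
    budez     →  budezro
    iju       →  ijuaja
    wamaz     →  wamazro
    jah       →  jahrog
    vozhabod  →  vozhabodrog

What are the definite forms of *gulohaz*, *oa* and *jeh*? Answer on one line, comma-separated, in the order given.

Looking at the final sound of each stem: -ro when the stem ends in a sibilant (*ejis*, *budez*, *wamaz*); -rog when the stem ends in a non-sibilant consonant (*tefnim*, *jah*, *vozhabod*); -aja when the stem ends in a vowel (*nazama*, *iju*).
The final sound of *gulohaz* is /z/, which is a sibilant, so the suffix is -ro, giving *gulohazro*.
Since the final sound of *oa* is /a/ (a vowel), it takes -aja, giving *oaaja*.
Since the final sound of *jeh* is /h/ (a non-sibilant consonant), it takes -rog, giving *jehrog*.

gulohazro, oaaja, jehrog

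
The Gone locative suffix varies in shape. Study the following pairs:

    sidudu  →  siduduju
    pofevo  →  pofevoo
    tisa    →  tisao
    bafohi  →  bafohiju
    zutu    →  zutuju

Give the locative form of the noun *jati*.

jatiju

The pattern is height harmony: -ju when the last vowel of the stem is a high vowel (*sidudu*, *bafohi*, *zutu*); -o when the last vowel of the stem is a non-high vowel (*pofevo*, *tisa*).
*jati*: last vowel = /i/, a high vowel → -ju → *jatiju*.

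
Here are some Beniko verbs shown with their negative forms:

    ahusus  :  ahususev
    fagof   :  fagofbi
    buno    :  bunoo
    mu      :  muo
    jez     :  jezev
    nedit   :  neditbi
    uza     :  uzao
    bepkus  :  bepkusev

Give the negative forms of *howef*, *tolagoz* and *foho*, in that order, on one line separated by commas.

Looking at the final sound of each stem: -ev when the stem ends in a sibilant (*ahusus*, *jez*, *bepkus*); -bi when the stem ends in a non-sibilant consonant (*fagof*, *nedit*); -o when the stem ends in a vowel (*buno*, *mu*, *uza*).
Since the final sound of *howef* is /f/ (a non-sibilant consonant), it takes -bi, giving *howefbi*.
The final sound of *tolagoz* is /z/, which is a sibilant, so the suffix is -ev, giving *tolagozev*.
The final sound of *foho* is /o/, which is a vowel, so the suffix is -o, giving *fohoo*.

howefbi, tolagozev, fohoo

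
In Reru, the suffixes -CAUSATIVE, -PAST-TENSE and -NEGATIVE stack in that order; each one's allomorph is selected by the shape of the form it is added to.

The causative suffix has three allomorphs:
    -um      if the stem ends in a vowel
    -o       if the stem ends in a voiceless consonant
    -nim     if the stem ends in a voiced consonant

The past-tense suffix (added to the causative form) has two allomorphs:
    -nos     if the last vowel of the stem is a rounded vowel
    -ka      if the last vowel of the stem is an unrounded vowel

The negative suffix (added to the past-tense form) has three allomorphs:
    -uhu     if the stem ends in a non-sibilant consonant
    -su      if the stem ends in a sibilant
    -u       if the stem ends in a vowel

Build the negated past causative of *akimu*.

akimuumnossu

The final sound of *akimu* is /u/, which is a vowel, so the causative suffix is -um, giving *akimuum*.
The last vowel of the causative form *akimuum* is /u/, which is a rounded vowel, so the past-tense suffix is -nos, giving *akimuumnos*.
The past-tense form *akimuumnos* — final sound /s/ (a sibilant) → -su → *akimuumnossu*.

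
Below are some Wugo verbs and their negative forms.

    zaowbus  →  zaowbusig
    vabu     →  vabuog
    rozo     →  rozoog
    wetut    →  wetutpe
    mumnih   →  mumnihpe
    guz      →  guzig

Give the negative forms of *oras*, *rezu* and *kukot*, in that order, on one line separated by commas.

orasig, rezuog, kukotpe

The alternation tracks the final sound of the stem — -ig when the stem ends in a sibilant (*zaowbus*, *guz*); -pe when the stem ends in a non-sibilant consonant (*wetut*, *mumnih*); -og when the stem ends in a vowel (*vabu*, *rozo*).
Since the final sound of *oras* is /s/ (a sibilant), it takes -ig, giving *orasig*.
Since the final sound of *rezu* is /u/ (a vowel), it takes -og, giving *rezuog*.
*kukot* — final sound /t/ (a non-sibilant consonant) → -pe → *kukotpe*.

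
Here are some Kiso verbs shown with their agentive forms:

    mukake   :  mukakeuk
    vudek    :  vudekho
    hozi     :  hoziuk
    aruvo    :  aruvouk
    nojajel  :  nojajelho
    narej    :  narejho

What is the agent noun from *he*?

The suffix is conditioned by the final sound: -ho when the stem ends in a consonant (*vudek*, *nojajel*, *narej*); -uk when the stem ends in a vowel (*mukake*, *hozi*, *aruvo*).
Since the final sound of *he* is /e/ (a vowel), it takes -uk, giving *heuk*.

heuk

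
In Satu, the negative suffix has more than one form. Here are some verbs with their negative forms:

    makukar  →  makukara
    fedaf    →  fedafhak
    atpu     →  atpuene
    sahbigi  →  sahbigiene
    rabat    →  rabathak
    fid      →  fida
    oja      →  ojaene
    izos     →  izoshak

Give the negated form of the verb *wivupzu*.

The suffix is conditioned by the final sound: -hak when the stem ends in a voiceless consonant (*fedaf*, *rabat*, *izos*); -a when the stem ends in a voiced consonant (*makukar*, *fid*); -ene when the stem ends in a vowel (*atpu*, *sahbigi*, *oja*).
*wivupzu* — final sound /u/ (a vowel) → -ene → *wivupzuene*.

wivupzuene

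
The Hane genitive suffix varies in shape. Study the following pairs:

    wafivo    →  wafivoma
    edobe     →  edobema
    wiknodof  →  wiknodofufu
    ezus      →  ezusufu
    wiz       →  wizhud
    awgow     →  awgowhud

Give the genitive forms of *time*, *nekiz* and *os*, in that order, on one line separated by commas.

Looking at the final sound of each stem: -ufu when the stem ends in a voiceless consonant (*wiknodof*, *ezus*); -hud when the stem ends in a voiced consonant (*wiz*, *awgow*); -ma when the stem ends in a vowel (*wafivo*, *edobe*).
The final sound of *time* is /e/, which is a vowel, so the suffix is -ma, giving *timema*.
The final sound of *nekiz* is /z/, which is a voiced consonant, so the suffix is -hud, giving *nekizhud*.
*os*: final sound = /s/, a voiceless consonant → -ufu → *osufu*.

timema, nekizhud, osufu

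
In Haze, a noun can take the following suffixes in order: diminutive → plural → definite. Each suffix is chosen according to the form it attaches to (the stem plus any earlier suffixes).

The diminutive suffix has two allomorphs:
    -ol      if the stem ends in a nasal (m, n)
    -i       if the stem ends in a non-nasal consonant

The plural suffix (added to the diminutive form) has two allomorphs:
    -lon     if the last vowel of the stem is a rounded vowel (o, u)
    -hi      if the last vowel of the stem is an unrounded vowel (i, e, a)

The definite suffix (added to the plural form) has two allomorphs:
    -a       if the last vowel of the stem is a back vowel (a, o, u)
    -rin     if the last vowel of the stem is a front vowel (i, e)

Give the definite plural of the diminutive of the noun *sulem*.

Since the final consonant of *sulem* is /m/ (a nasal), it takes -ol, giving *sulemol*.
The diminutive form *sulemol* — last vowel /o/ (a rounded vowel) → -lon → *sulemollon*.
The plural form *sulemollon* — last vowel /o/ (a back vowel) → -a → *sulemollona*.

sulemollona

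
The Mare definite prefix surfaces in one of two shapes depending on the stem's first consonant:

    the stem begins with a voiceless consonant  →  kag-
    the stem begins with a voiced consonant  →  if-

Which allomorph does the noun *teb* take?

kag-

*teb* — first consonant /t/ (voiceless) → kag-.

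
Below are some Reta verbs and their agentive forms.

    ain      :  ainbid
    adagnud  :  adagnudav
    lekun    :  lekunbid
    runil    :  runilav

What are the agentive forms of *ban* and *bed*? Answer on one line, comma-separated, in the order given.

The pattern is nasality of the final consonant: -bid when the stem ends in a nasal (*ain*, *lekun*); -av when the stem ends in a non-nasal consonant (*adagnud*, *runil*).
*ban*: final consonant = /n/, a nasal → -bid → *banbid*.
Since the final consonant of *bed* is /d/ (non-nasal), it takes -av, giving *bedav*.

banbid, bedav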